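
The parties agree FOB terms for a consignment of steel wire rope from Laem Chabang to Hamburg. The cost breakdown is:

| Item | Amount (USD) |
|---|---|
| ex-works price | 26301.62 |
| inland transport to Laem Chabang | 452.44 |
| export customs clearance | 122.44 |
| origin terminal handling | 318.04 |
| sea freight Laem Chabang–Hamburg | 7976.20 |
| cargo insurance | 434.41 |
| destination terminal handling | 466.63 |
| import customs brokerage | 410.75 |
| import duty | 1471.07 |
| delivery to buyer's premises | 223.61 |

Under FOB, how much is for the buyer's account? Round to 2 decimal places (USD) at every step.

FOB: the seller bears costs until goods are on board at the origin port; the buyer bears freight, insurance and all costs thereafter.
Seller's account: goods 26301.62 + inland to port 452.44 + export clearance 122.44 + origin terminal 318.04 = 27194.54
Buyer's account: freight 7976.20 + insurance 434.41 + destination terminal 466.63 + brokerage 410.75 + duty 1471.07 + delivery 223.61 = 10982.67

Buyer's account: USD 10982.67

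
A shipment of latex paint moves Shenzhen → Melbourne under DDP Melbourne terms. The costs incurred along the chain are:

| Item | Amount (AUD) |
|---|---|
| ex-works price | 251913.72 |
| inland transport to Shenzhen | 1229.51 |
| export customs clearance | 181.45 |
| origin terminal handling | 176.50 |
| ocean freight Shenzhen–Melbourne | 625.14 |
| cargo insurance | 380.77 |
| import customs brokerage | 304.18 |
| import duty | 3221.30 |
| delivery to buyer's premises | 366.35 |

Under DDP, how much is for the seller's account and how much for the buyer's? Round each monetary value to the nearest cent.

DDP: the seller bears all costs including import duty.
Seller's account: goods 251913.72 + inland to port 1229.51 + export clearance 181.45 + origin terminal 176.50 + freight 625.14 + insurance 380.77 + brokerage 304.18 + duty 3221.30 + delivery 366.35 = 258398.92
Buyer's account: 0.00

Seller: AUD 258398.92; buyer: AUD 0.00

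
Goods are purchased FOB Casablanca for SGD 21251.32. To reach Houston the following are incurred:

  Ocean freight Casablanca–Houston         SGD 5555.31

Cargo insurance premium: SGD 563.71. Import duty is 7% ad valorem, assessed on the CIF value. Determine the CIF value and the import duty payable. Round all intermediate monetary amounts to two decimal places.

CIF value: SGD 27370.34; import duty: SGD 1915.92

CIF = FOB price + freight + insurance
CIF = 21251.32 + 5555.31 + 563.71 = 27370.34
Import duty = 27370.34 × 7% = 1915.92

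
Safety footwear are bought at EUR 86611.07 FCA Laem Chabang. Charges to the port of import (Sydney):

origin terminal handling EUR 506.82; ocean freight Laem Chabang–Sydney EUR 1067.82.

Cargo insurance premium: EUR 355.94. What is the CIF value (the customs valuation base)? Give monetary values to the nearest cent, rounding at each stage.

CIF value: EUR 88541.65

CIF = FCA price + pre-shipment costs + freight + insurance
CIF = 86611.07 + 506.82 + 1067.82 + 355.94 = 88541.65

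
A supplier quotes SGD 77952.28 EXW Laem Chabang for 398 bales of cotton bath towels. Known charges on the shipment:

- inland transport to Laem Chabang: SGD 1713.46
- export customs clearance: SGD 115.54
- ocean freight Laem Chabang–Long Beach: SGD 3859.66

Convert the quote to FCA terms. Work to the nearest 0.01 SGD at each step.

Not relevant to the conversion: freight — on the buyer under both terms; not part of either seller's price.
From EXW to FCA, the seller additionally bears: inland to port, export clearance.
FCA price = 77952.28 + 1713.46 + 115.54 = 79781.28

FCA price: SGD 79781.28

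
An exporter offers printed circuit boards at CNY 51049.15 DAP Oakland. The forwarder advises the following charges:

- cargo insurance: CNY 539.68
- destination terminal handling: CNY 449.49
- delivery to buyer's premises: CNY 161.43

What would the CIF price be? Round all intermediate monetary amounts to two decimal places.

CIF price: CNY 50438.23

Not relevant to the conversion: insurance — on the seller under both DAP and CIF; already in the DAP price and stays in the CIF price.
From DAP to CIF, the seller no longer bears: destination terminal, delivery.
CIF price = 51049.15 − 449.49 − 161.43 = 50438.23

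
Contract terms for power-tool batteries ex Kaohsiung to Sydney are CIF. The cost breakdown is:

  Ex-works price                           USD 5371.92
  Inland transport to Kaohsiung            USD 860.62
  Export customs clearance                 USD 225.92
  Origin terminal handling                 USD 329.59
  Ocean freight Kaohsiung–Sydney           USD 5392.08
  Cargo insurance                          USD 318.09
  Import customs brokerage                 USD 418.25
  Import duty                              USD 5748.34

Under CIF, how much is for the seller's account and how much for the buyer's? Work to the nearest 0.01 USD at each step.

Seller: USD 12498.22; buyer: USD 6166.59

CIF: the seller pays costs through ocean freight and marine insurance to the destination port.
Seller's account: goods 5371.92 + inland to port 860.62 + export clearance 225.92 + origin terminal 329.59 + freight 5392.08 + insurance 318.09 = 12498.22
Buyer's account: brokerage 418.25 + duty 5748.34 = 6166.59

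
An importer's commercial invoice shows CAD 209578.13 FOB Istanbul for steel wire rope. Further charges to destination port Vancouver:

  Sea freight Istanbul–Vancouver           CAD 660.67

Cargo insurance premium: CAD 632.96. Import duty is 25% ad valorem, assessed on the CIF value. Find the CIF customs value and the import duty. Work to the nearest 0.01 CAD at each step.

CIF = FOB price + freight + insurance
CIF = 209578.13 + 660.67 + 632.96 = 210871.76
Import duty = 210871.76 × 25% = 52717.94

CIF value: CAD 210871.76; import duty: CAD 52717.94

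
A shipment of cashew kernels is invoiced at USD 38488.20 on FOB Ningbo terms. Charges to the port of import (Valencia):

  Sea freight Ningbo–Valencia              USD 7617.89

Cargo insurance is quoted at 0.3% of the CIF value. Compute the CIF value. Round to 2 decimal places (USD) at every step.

Let C be the CIF value. C = FOB price + freight + 0.3% × C
C − 0.3% × C = 38488.20 + 7617.89
0.997 × C = 46106.09
C = 46106.09 / 0.997 = 46244.82
Insurance premium = 0.3% × 46244.82 = 138.73

CIF value: USD 46244.82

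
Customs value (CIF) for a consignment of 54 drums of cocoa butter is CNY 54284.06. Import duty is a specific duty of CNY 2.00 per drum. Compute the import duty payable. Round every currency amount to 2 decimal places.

Import duty: CNY 108.00

Import duty = 54 × 2.00 = 108.00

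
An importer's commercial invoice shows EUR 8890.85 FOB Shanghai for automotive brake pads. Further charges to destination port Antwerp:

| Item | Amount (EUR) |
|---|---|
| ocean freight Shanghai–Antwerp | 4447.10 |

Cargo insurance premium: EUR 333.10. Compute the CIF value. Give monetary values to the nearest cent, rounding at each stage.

CIF value: EUR 13671.05

CIF = FOB price + freight + insurance
CIF = 8890.85 + 4447.10 + 333.10 = 13671.05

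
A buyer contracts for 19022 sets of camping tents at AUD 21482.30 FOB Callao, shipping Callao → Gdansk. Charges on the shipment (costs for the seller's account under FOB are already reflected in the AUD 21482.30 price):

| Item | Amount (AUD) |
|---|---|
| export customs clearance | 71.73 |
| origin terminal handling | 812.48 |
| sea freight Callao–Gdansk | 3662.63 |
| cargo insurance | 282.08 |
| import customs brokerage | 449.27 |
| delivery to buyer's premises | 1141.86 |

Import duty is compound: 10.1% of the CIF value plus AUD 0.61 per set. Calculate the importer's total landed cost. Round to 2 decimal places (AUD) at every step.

Total landed cost: AUD 41189.69

FOB: the seller bears costs until goods are on board at the origin port; the buyer bears freight, insurance and all costs thereafter.
Already in the invoice (seller's account under FOB): export clearance, origin terminal — exclude.
CIF value = FOB price + freight + insurance = 21482.30 + 3662.63 + 282.08 = 25427.01
Ad valorem component: 25427.01 × 10.1% = 2568.13
Specific component: 19022 × 0.61 = 11603.42
Import duty = 2568.13 + 11603.42 = 14171.55
Buyer bears: freight 3662.63 + insurance 282.08 + brokerage 449.27 + delivery 1141.86 + duty 14171.55 = 19707.39
Landed cost = invoice 21482.30 + 19707.39 = 41189.69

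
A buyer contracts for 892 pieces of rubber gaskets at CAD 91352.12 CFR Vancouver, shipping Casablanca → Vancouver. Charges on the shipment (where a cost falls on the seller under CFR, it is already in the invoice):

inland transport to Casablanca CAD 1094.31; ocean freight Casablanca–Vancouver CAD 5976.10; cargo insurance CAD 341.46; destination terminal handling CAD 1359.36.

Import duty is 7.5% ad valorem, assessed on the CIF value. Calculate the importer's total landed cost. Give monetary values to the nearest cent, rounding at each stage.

Total landed cost: CAD 99929.96

CFR: the seller pays costs through ocean freight to the destination port, but not insurance.
Already in the invoice (seller's account under CFR): inland to port, freight — exclude.
CIF value = CFR price + insurance = 91352.12 + 341.46 = 91693.58
Import duty = 91693.58 × 7.5% = 6877.02
Buyer bears: insurance 341.46 + destination terminal 1359.36 + duty 6877.02 = 8577.84
Landed cost = invoice 91352.12 + 8577.84 = 99929.96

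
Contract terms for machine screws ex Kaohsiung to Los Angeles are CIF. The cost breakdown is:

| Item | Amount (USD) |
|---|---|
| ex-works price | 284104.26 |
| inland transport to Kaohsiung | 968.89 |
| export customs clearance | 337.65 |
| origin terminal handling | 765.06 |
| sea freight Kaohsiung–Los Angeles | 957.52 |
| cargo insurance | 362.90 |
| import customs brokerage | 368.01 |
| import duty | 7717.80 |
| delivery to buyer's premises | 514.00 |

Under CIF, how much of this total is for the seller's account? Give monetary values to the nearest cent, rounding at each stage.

CIF: the seller pays costs through ocean freight and marine insurance to the destination port.
Seller's account: goods 284104.26 + inland to port 968.89 + export clearance 337.65 + origin terminal 765.06 + freight 957.52 + insurance 362.90 = 287496.28
Buyer's account: brokerage 368.01 + duty 7717.80 + delivery 514.00 = 8599.81

Seller's account: USD 287496.28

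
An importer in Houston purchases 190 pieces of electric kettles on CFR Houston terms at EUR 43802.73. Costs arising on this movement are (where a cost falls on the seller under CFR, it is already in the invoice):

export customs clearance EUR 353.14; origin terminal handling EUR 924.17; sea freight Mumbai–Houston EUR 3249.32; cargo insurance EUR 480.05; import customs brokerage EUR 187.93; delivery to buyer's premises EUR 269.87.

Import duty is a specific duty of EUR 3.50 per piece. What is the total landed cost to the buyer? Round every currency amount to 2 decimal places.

Total landed cost: EUR 45405.58

CFR: the seller pays costs through ocean freight to the destination port, but not insurance.
Already in the invoice (seller's account under CFR): export clearance, origin terminal, freight — exclude.
CIF value = CFR price + insurance = 43802.73 + 480.05 = 44282.78
Import duty = 190 × 3.50 = 665.00
Buyer bears: insurance 480.05 + brokerage 187.93 + delivery 269.87 + duty 665.00 = 1602.85
Landed cost = invoice 43802.73 + 1602.85 = 45405.58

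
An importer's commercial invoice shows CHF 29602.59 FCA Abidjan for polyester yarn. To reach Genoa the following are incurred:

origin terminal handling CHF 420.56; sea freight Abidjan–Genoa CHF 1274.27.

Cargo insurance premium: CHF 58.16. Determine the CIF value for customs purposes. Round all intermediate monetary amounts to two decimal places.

CIF value: CHF 31355.58

CIF = FCA price + pre-shipment costs + freight + insurance
CIF = 29602.59 + 420.56 + 1274.27 + 58.16 = 31355.58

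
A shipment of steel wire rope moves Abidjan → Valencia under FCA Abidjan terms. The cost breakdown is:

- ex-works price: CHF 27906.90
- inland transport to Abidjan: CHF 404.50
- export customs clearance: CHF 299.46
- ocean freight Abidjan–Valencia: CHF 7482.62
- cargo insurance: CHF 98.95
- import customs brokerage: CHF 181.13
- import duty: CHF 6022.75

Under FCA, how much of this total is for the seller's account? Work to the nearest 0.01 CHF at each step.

Seller's account: CHF 28610.86

FCA: the seller delivers export-cleared goods to the carrier; the buyer bears costs from that point.
Seller's account: goods 27906.90 + inland to port 404.50 + export clearance 299.46 = 28610.86
Buyer's account: freight 7482.62 + insurance 98.95 + brokerage 181.13 + duty 6022.75 = 13785.45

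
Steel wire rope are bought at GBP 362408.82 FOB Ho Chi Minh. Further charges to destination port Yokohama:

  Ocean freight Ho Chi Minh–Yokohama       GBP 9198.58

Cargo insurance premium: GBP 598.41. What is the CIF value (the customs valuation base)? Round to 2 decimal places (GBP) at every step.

CIF = FOB price + freight + insurance
CIF = 362408.82 + 9198.58 + 598.41 = 372205.81

CIF value: GBP 372205.81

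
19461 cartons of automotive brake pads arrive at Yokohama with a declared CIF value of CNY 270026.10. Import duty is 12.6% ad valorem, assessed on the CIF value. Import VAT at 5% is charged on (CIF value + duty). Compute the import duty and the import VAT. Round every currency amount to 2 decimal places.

Import duty = 270026.10 × 12.6% = 34023.29
VAT base = CIF + duty = 270026.10 + 34023.29 = 304049.39
Import VAT = 304049.39 × 5% = 15202.47

Import duty: CNY 34023.29; import VAT: CNY 15202.47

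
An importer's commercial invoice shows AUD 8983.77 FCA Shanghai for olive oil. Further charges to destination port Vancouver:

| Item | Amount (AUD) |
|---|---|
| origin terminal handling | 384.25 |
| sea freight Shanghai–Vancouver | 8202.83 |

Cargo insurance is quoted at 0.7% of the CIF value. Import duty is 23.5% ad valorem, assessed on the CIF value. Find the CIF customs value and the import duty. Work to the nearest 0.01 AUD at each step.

Let C be the CIF value. C = FCA price + pre-shipment costs + freight + 0.7% × C
C − 0.7% × C = 8983.77 + 384.25 + 8202.83
0.993 × C = 17570.85
C = 17570.85 / 0.993 = 17694.71
Insurance premium = 0.7% × 17694.71 = 123.86
Import duty = 17694.71 × 23.5% = 4158.26

CIF value: AUD 17694.71; import duty: AUD 4158.26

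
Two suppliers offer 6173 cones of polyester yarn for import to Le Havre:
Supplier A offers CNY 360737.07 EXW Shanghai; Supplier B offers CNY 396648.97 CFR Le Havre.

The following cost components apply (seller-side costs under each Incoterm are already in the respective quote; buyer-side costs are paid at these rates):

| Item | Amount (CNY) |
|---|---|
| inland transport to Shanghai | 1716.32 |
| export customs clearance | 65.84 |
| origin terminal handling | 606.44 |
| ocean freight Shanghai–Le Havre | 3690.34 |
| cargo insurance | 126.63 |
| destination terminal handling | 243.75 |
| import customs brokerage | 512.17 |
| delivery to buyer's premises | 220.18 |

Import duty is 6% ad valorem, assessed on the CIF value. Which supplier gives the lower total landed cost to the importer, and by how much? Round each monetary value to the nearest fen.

Supplier A is cheaper by CNY 31622.94

Supplier A (EXW):
CIF value = EXW price + inland to port + export clearance + origin terminal + freight + insurance = 360737.07 + 1716.32 + 65.84 + 606.44 + 3690.34 + 126.63 = 366942.64
Import duty = 366942.64 × 6% = 22016.56
Buyer bears (A): 1716.32 + 65.84 + 606.44 + 3690.34 + 126.63 + 243.75 + 512.17 + 220.18 = 7181.67
Landed cost (A) = invoice 360737.07 + 7181.67 + duty 22016.56 = 389935.30
Supplier B (CFR):
CIF value = CFR price + insurance = 396648.97 + 126.63 = 396775.60
Import duty = 396775.60 × 6% = 23806.54
Buyer bears (B): 126.63 + 243.75 + 512.17 + 220.18 = 1102.73
Landed cost (B) = invoice 396648.97 + 1102.73 + duty 23806.54 = 421558.24
Difference = |389935.30 − 421558.24| = 31622.94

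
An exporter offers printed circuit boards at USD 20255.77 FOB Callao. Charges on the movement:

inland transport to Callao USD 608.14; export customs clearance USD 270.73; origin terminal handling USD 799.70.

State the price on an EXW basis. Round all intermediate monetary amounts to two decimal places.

EXW price: USD 18577.20

From FOB to EXW, the seller no longer bears: inland to port, export clearance, origin terminal.
EXW price = 20255.77 − 608.14 − 270.73 − 799.70 = 18577.20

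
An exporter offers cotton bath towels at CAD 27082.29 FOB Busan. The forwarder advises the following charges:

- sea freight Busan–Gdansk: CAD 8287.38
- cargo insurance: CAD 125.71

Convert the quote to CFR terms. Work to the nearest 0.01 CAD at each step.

CFR price: CAD 35369.67

Not relevant to the conversion: insurance — on the buyer under both terms; not part of either seller's price.
From FOB to CFR, the seller additionally bears: freight.
CFR price = 27082.29 + 8287.38 = 35369.67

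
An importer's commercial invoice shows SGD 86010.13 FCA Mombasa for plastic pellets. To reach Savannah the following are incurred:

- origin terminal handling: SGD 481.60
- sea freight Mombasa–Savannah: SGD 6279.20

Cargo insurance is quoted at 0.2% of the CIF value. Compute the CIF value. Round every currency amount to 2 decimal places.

Let C be the CIF value. C = FCA price + pre-shipment costs + freight + 0.2% × C
C − 0.2% × C = 86010.13 + 481.60 + 6279.20
0.998 × C = 92770.93
C = 92770.93 / 0.998 = 92956.84
Insurance premium = 0.2% × 92956.84 = 185.91

CIF value: SGD 92956.84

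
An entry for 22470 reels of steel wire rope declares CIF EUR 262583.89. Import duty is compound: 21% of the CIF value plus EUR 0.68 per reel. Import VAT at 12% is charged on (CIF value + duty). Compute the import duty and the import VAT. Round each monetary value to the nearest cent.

Import duty: EUR 70422.22; import VAT: EUR 39960.73

Ad valorem component: 262583.89 × 21% = 55142.62
Specific component: 22470 × 0.68 = 15279.60
Import duty = 55142.62 + 15279.60 = 70422.22
VAT base = CIF + duty = 262583.89 + 70422.22 = 333006.11
Import VAT = 333006.11 × 12% = 39960.73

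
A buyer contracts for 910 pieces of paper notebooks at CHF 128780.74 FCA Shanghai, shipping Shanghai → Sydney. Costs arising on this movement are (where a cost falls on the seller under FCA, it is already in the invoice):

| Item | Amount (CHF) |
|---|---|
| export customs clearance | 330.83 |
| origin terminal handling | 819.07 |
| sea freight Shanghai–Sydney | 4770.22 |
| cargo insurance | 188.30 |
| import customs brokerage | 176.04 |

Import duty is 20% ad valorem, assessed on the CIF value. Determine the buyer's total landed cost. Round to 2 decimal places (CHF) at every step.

FCA: the seller delivers export-cleared goods to the carrier; the buyer bears costs from that point.
Already in the invoice (seller's account under FCA): export clearance — exclude.
CIF value = FCA price + origin terminal + freight + insurance = 128780.74 + 819.07 + 4770.22 + 188.30 = 134558.33
Import duty = 134558.33 × 20% = 26911.67
Buyer bears: origin terminal 819.07 + freight 4770.22 + insurance 188.30 + brokerage 176.04 + duty 26911.67 = 32865.30
Landed cost = invoice 128780.74 + 32865.30 = 161646.04

Total landed cost: CHF 161646.04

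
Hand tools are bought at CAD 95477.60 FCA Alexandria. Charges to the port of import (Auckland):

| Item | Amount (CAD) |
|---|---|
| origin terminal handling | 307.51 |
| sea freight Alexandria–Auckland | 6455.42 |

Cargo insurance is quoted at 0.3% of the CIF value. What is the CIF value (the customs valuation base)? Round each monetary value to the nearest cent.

CIF value: CAD 102548.17

Let C be the CIF value. C = FCA price + pre-shipment costs + freight + 0.3% × C
C − 0.3% × C = 95477.60 + 307.51 + 6455.42
0.997 × C = 102240.53
C = 102240.53 / 0.997 = 102548.17
Insurance premium = 0.3% × 102548.17 = 307.64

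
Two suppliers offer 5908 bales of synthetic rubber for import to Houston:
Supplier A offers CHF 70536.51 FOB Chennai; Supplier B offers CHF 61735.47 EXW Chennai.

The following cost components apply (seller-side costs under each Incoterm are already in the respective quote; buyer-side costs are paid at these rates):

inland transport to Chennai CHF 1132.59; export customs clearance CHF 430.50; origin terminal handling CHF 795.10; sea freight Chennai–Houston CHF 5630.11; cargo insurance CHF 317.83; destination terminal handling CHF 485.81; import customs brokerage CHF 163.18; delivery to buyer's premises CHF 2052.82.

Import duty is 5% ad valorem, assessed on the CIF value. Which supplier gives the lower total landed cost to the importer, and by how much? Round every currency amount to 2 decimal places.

Supplier A (FOB):
CIF value = FOB price + freight + insurance = 70536.51 + 5630.11 + 317.83 = 76484.45
Import duty = 76484.45 × 5% = 3824.22
Buyer bears (A): 5630.11 + 317.83 + 485.81 + 163.18 + 2052.82 = 8649.75
Landed cost (A) = invoice 70536.51 + 8649.75 + duty 3824.22 = 83010.48
Supplier B (EXW):
CIF value = EXW price + inland to port + export clearance + origin terminal + freight + insurance = 61735.47 + 1132.59 + 430.50 + 795.10 + 5630.11 + 317.83 = 70041.60
Import duty = 70041.60 × 5% = 3502.08
Buyer bears (B): 1132.59 + 430.50 + 795.10 + 5630.11 + 317.83 + 485.81 + 163.18 + 2052.82 = 11007.94
Landed cost (B) = invoice 61735.47 + 11007.94 + duty 3502.08 = 76245.49
Difference = |83010.48 − 76245.49| = 6764.99

Supplier B is cheaper by CHF 6764.99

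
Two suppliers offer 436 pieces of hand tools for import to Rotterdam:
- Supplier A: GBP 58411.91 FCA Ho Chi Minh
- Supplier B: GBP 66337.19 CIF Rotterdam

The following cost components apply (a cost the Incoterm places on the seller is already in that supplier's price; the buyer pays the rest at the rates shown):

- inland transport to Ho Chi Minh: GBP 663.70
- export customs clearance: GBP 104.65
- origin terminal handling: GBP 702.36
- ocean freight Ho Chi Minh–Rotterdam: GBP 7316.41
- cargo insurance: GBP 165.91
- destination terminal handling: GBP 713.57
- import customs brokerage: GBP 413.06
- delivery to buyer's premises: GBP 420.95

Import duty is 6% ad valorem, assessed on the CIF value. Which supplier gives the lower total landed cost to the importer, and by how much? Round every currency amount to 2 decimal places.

Supplier B is cheaper by GBP 274.97

Supplier A (FCA):
CIF value = FCA price + origin terminal + freight + insurance = 58411.91 + 702.36 + 7316.41 + 165.91 = 66596.59
Import duty = 66596.59 × 6% = 3995.80
Buyer bears (A): 702.36 + 7316.41 + 165.91 + 713.57 + 413.06 + 420.95 = 9732.26
Landed cost (A) = invoice 58411.91 + 9732.26 + duty 3995.80 = 72139.97
Supplier B (CIF):
The CIF price already equals the CIF value: 66337.19
Import duty = 66337.19 × 6% = 3980.23
Buyer bears (B): 713.57 + 413.06 + 420.95 = 1547.58
Landed cost (B) = invoice 66337.19 + 1547.58 + duty 3980.23 = 71865.00
Difference = |72139.97 − 71865.00| = 274.97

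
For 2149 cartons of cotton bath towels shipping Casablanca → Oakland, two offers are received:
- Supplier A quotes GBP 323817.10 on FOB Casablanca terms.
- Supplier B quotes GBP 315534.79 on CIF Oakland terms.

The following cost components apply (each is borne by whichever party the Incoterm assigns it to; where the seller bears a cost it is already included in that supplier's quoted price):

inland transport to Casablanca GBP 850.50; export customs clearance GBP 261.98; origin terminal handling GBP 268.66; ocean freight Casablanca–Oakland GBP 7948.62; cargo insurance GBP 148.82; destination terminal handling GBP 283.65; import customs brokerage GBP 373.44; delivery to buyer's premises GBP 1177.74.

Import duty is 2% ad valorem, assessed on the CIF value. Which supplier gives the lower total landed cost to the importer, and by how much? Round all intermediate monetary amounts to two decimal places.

Supplier B is cheaper by GBP 16707.34

Supplier A (FOB):
CIF value = FOB price + freight + insurance = 323817.10 + 7948.62 + 148.82 = 331914.54
Import duty = 331914.54 × 2% = 6638.29
Buyer bears (A): 7948.62 + 148.82 + 283.65 + 373.44 + 1177.74 = 9932.27
Landed cost (A) = invoice 323817.10 + 9932.27 + duty 6638.29 = 340387.66
Supplier B (CIF):
The CIF price already equals the CIF value: 315534.79
Import duty = 315534.79 × 2% = 6310.70
Buyer bears (B): 283.65 + 373.44 + 1177.74 = 1834.83
Landed cost (B) = invoice 315534.79 + 1834.83 + duty 6310.70 = 323680.32
Difference = |340387.66 − 323680.32| = 16707.34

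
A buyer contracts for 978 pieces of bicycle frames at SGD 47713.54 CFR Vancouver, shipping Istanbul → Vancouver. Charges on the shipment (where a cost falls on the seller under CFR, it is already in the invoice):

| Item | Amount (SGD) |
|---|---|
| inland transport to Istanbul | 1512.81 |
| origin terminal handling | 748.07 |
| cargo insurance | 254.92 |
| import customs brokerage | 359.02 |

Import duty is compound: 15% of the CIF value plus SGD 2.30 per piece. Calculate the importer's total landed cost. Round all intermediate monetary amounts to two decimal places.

CFR: the seller pays costs through ocean freight to the destination port, but not insurance.
Already in the invoice (seller's account under CFR): inland to port, origin terminal — exclude.
CIF value = CFR price + insurance = 47713.54 + 254.92 = 47968.46
Ad valorem component: 47968.46 × 15% = 7195.27
Specific component: 978 × 2.30 = 2249.40
Import duty = 7195.27 + 2249.40 = 9444.67
Buyer bears: insurance 254.92 + brokerage 359.02 + duty 9444.67 = 10058.61
Landed cost = invoice 47713.54 + 10058.61 = 57772.15

Total landed cost: SGD 57772.15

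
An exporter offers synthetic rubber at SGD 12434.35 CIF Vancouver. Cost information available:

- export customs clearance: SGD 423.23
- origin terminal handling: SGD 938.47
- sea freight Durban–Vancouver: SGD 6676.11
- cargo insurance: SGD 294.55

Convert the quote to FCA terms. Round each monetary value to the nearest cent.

Not relevant to the conversion: export clearance — on the seller under both CIF and FCA; already in the CIF price and stays in the FCA price.
From CIF to FCA, the seller no longer bears: origin terminal, freight, insurance.
FCA price = 12434.35 − 938.47 − 6676.11 − 294.55 = 4525.22

FCA price: SGD 4525.22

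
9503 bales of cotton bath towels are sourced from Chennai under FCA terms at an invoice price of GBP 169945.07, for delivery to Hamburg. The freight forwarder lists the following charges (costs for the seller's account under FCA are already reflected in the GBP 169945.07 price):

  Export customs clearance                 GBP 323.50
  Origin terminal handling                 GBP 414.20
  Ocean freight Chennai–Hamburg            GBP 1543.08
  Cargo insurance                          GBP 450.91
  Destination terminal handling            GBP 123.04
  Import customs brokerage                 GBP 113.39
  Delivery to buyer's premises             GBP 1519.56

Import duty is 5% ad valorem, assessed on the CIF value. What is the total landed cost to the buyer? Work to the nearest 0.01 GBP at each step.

Total landed cost: GBP 182726.91

FCA: the seller delivers export-cleared goods to the carrier; the buyer bears costs from that point.
Already in the invoice (seller's account under FCA): export clearance — exclude.
CIF value = FCA price + origin terminal + freight + insurance = 169945.07 + 414.20 + 1543.08 + 450.91 = 172353.26
Import duty = 172353.26 × 5% = 8617.66
Buyer bears: origin terminal 414.20 + freight 1543.08 + insurance 450.91 + destination terminal 123.04 + brokerage 113.39 + delivery 1519.56 + duty 8617.66 = 12781.84
Landed cost = invoice 169945.07 + 12781.84 = 182726.91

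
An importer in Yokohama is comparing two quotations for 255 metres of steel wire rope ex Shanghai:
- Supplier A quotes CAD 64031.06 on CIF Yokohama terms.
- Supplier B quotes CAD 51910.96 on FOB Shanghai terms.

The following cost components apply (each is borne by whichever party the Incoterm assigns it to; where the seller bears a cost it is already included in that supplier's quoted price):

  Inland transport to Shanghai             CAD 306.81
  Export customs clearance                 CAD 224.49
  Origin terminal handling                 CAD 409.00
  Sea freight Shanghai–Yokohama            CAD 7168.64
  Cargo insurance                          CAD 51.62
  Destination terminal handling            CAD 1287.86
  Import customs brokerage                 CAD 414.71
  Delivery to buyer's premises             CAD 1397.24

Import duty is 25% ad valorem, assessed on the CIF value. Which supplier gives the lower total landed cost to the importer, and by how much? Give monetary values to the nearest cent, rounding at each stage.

Supplier B is cheaper by CAD 6124.80

Supplier A (CIF):
The CIF price already equals the CIF value: 64031.06
Import duty = 64031.06 × 25% = 16007.77
Buyer bears (A): 1287.86 + 414.71 + 1397.24 = 3099.81
Landed cost (A) = invoice 64031.06 + 3099.81 + duty 16007.77 = 83138.64
Supplier B (FOB):
CIF value = FOB price + freight + insurance = 51910.96 + 7168.64 + 51.62 = 59131.22
Import duty = 59131.22 × 25% = 14782.81
Buyer bears (B): 7168.64 + 51.62 + 1287.86 + 414.71 + 1397.24 = 10320.07
Landed cost (B) = invoice 51910.96 + 10320.07 + duty 14782.81 = 77013.84
Difference = |83138.64 − 77013.84| = 6124.80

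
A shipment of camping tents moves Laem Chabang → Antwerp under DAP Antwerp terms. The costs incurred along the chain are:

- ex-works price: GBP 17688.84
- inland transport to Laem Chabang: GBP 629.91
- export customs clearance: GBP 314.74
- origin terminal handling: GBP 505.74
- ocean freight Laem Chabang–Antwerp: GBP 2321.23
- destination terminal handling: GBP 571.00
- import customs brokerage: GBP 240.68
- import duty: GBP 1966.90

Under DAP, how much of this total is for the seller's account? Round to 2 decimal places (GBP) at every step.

Seller's account: GBP 22031.46

DAP: the seller bears all costs to the named destination except import duty and clearance.
Seller's account: goods 17688.84 + inland to port 629.91 + export clearance 314.74 + origin terminal 505.74 + freight 2321.23 + destination terminal 571.00 = 22031.46
Buyer's account: brokerage 240.68 + duty 1966.90 = 2207.58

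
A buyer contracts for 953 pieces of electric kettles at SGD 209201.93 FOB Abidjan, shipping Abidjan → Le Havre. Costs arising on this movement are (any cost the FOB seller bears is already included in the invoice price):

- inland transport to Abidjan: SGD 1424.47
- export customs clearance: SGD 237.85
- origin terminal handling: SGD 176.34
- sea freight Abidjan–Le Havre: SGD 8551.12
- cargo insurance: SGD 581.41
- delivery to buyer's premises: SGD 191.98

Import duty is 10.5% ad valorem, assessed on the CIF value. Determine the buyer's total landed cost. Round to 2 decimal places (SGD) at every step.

Total landed cost: SGD 241451.56

FOB: the seller bears costs until goods are on board at the origin port; the buyer bears freight, insurance and all costs thereafter.
Already in the invoice (seller's account under FOB): inland to port, export clearance, origin terminal — exclude.
CIF value = FOB price + freight + insurance = 209201.93 + 8551.12 + 581.41 = 218334.46
Import duty = 218334.46 × 10.5% = 22925.12
Buyer bears: freight 8551.12 + insurance 581.41 + delivery 191.98 + duty 22925.12 = 32249.63
Landed cost = invoice 209201.93 + 32249.63 = 241451.56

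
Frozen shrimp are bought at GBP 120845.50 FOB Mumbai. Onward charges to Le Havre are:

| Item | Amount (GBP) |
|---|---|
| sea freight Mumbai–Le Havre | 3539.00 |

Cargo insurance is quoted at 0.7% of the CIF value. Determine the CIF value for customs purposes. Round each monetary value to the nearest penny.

Let C be the CIF value. C = FOB price + freight + 0.7% × C
C − 0.7% × C = 120845.50 + 3539.00
0.993 × C = 124384.50
C = 124384.50 / 0.993 = 125261.33
Insurance premium = 0.7% × 125261.33 = 876.83

CIF value: GBP 125261.33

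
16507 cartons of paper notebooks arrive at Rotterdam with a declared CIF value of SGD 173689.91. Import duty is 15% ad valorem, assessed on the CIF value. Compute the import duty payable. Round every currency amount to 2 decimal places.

Import duty: SGD 26053.49

Import duty = 173689.91 × 15% = 26053.49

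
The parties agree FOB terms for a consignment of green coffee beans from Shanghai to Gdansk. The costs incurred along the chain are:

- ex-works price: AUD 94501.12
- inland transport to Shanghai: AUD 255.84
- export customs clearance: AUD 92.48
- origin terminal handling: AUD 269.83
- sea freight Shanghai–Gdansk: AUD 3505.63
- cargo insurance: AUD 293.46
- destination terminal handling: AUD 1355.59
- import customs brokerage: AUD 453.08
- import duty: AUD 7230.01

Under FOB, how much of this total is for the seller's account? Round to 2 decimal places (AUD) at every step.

Seller's account: AUD 95119.27

FOB: the seller bears costs until goods are on board at the origin port; the buyer bears freight, insurance and all costs thereafter.
Seller's account: goods 94501.12 + inland to port 255.84 + export clearance 92.48 + origin terminal 269.83 = 95119.27
Buyer's account: freight 3505.63 + insurance 293.46 + destination terminal 1355.59 + brokerage 453.08 + duty 7230.01 = 12837.77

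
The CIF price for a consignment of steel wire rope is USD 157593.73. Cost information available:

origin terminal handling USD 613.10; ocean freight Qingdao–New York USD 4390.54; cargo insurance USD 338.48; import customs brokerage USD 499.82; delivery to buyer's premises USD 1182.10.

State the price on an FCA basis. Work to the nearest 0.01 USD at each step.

Not relevant to the conversion: delivery, brokerage — on the buyer under both terms; not part of either seller's price.
From CIF to FCA, the seller no longer bears: origin terminal, freight, insurance.
FCA price = 157593.73 − 613.10 − 4390.54 − 338.48 = 152251.61

FCA price: USD 152251.61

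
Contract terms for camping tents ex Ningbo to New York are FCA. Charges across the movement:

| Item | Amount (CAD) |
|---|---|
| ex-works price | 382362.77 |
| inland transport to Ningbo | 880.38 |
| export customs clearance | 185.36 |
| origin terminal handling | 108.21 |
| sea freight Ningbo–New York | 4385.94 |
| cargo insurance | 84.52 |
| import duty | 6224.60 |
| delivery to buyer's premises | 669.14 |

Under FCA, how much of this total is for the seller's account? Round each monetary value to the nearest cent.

FCA: the seller delivers export-cleared goods to the carrier; the buyer bears costs from that point.
Seller's account: goods 382362.77 + inland to port 880.38 + export clearance 185.36 = 383428.51
Buyer's account: origin terminal 108.21 + freight 4385.94 + insurance 84.52 + duty 6224.60 + delivery 669.14 = 11472.41

Seller's account: CAD 383428.51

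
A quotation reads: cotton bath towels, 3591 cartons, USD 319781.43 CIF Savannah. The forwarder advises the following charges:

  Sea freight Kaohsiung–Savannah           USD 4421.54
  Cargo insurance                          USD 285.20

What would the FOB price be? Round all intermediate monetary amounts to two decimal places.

FOB price: USD 315074.69

From CIF to FOB, the seller no longer bears: freight, insurance.
FOB price = 319781.43 − 4421.54 − 285.20 = 315074.69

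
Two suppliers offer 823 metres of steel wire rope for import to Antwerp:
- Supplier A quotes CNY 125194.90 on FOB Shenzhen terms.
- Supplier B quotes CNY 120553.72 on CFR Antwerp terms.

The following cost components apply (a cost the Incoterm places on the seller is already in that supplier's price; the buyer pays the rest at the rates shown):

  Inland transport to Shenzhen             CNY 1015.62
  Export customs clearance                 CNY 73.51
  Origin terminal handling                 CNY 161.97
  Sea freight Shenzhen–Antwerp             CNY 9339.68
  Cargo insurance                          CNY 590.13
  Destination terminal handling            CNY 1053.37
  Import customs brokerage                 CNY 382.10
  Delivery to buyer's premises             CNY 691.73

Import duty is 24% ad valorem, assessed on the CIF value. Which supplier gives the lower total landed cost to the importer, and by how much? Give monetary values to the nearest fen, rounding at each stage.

Supplier B is cheaper by CNY 17336.27

Supplier A (FOB):
CIF value = FOB price + freight + insurance = 125194.90 + 9339.68 + 590.13 = 135124.71
Import duty = 135124.71 × 24% = 32429.93
Buyer bears (A): 9339.68 + 590.13 + 1053.37 + 382.10 + 691.73 = 12057.01
Landed cost (A) = invoice 125194.90 + 12057.01 + duty 32429.93 = 169681.84
Supplier B (CFR):
CIF value = CFR price + insurance = 120553.72 + 590.13 = 121143.85
Import duty = 121143.85 × 24% = 29074.52
Buyer bears (B): 590.13 + 1053.37 + 382.10 + 691.73 = 2717.33
Landed cost (B) = invoice 120553.72 + 2717.33 + duty 29074.52 = 152345.57
Difference = |169681.84 − 152345.57| = 17336.27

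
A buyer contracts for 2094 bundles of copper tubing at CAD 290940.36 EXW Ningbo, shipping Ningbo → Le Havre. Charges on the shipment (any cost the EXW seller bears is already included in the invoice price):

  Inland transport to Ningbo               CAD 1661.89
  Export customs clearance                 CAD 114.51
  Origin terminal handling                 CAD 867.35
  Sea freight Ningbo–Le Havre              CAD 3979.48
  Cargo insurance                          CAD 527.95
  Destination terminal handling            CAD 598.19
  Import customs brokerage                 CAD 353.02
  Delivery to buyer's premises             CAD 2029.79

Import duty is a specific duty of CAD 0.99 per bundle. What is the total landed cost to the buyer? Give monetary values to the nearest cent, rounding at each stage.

EXW: the seller makes goods available at their premises; the buyer bears all onward costs.
CIF value = EXW price + inland to port + export clearance + origin terminal + freight + insurance = 290940.36 + 1661.89 + 114.51 + 867.35 + 3979.48 + 527.95 = 298091.54
Import duty = 2094 × 0.99 = 2073.06
Buyer bears: inland to port 1661.89 + export clearance 114.51 + origin terminal 867.35 + freight 3979.48 + insurance 527.95 + destination terminal 598.19 + brokerage 353.02 + delivery 2029.79 + duty 2073.06 = 12205.24
Landed cost = invoice 290940.36 + 12205.24 = 303145.60

Total landed cost: CAD 303145.60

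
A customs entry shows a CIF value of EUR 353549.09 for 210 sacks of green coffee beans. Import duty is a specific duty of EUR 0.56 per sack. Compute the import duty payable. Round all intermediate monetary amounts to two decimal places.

Import duty = 210 × 0.56 = 117.60

Import duty: EUR 117.60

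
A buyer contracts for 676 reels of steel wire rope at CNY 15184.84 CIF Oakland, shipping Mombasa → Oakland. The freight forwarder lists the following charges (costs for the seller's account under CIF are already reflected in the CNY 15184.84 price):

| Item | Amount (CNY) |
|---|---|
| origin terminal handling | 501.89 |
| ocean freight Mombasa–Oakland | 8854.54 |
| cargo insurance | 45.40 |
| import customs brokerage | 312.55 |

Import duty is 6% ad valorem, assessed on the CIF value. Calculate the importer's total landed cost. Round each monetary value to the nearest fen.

CIF: the seller pays costs through ocean freight and marine insurance to the destination port.
Already in the invoice (seller's account under CIF): origin terminal, freight, insurance — exclude.
The CIF price already equals the CIF value: 15184.84
Import duty = 15184.84 × 6% = 911.09
Buyer bears: brokerage 312.55 + duty 911.09 = 1223.64
Landed cost = invoice 15184.84 + 1223.64 = 16408.48

Total landed cost: CNY 16408.48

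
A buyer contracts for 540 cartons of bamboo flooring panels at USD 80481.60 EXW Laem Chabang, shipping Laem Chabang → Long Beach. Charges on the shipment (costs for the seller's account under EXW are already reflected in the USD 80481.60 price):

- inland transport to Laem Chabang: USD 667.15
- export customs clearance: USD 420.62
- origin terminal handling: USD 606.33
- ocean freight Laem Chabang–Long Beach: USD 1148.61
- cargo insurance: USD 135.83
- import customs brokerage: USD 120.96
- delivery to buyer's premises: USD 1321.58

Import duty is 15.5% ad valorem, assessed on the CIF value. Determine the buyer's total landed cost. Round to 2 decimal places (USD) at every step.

Total landed cost: USD 97839.00

EXW: the seller makes goods available at their premises; the buyer bears all onward costs.
CIF value = EXW price + inland to port + export clearance + origin terminal + freight + insurance = 80481.60 + 667.15 + 420.62 + 606.33 + 1148.61 + 135.83 = 83460.14
Import duty = 83460.14 × 15.5% = 12936.32
Buyer bears: inland to port 667.15 + export clearance 420.62 + origin terminal 606.33 + freight 1148.61 + insurance 135.83 + brokerage 120.96 + delivery 1321.58 + duty 12936.32 = 17357.40
Landed cost = invoice 80481.60 + 17357.40 = 97839.00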